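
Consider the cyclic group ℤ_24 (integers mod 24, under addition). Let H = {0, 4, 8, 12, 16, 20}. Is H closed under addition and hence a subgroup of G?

|H| = 6 divides |G| = 24, consistent with Lagrange.
H contains the identity, every element's inverse is in H, and H is closed under +: it is a subgroup.
In fact H = ⟨4⟩.

Yes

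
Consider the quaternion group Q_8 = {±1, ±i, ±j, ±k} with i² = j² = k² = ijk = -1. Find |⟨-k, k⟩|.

4

|⟨-k⟩| = 4 and |⟨k⟩| = 4, so |H| is a multiple of lcm(4, 4) = 4 and divides |G| = 8.
Closing under the operation: H = {1, -1, k, -k}, so |H| = 4.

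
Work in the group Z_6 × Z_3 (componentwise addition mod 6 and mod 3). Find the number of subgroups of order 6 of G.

4

|G| = 18 and 6 | 18, so subgroups of order 6 are possible by Lagrange.
The subgroups of order 6 are: {(0,0), (0,1), (0,2), (3,0), (3,1), (3,2)}; {(0,0), (1,0), (2,0), (3,0), (4,0), (5,0)}; {(0,0), (1,1), (2,2), (3,0), (4,1), (5,2)}; {(0,0), (1,2), (2,1), (3,0), (4,2), (5,1)}.
So G has 4 subgroups of order 6.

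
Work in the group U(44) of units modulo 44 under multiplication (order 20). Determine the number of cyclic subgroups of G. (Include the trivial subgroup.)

8

A cyclic subgroup of order d is generated by each of its φ(d) elements of order d, so the cyclic subgroups of order d number (#elements of order d)/φ(d).
Cyclic subgroups by order — order 1: 1; order 2: 3; order 5: 1; order 10: 3.
Total: 8.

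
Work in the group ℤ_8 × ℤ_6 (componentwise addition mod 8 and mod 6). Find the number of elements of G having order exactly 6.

6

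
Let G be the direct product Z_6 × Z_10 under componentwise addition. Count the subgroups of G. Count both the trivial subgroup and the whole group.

|G| = 60, so by Lagrange every subgroup order divides 60. Divisors: 1, 2, 3, 4, 5, 6, 10, 12, 15, 20, 30, 60.
Subgroups by order — order 1: 1; order 2: 3; order 3: 1; order 4: 1; order 5: 1; order 6: 3; order 10: 3; order 12: 1; order 15: 1; order 20: 1; order 30: 3; order 60: 1.
Total: 1 + 3 + 1 + 1 + 1 + 3 + 3 + 1 + 1 + 1 + 3 + 1 = 20.

20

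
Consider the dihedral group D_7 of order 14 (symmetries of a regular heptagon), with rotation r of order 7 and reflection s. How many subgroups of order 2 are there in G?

7

|G| = 14 and 2 | 14, so subgroups of order 2 are possible by Lagrange.
The subgroups of order 2 are: {e, r^2s}; {e, r^3s}; {e, r^4s}; {e, r^5s}; … (7 in all).
So G has 7 subgroups of order 2.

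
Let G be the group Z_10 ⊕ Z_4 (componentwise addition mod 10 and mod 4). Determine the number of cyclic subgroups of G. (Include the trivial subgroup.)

Group the elements of G by the cyclic subgroup they generate; each cyclic subgroup of order d accounts for φ(d) elements.
Cyclic subgroups by order — order 1: 1; order 2: 3; order 4: 2; order 5: 1; order 10: 3; order 20: 2.
Total: 12.

12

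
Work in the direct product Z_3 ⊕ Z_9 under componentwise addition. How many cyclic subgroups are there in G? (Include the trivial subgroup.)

A cyclic subgroup of order d is generated by each of its φ(d) elements of order d, so the cyclic subgroups of order d number (#elements of order d)/φ(d).
Cyclic subgroups by order — order 1: 1; order 3: 4; order 9: 3.
Total: 8.

8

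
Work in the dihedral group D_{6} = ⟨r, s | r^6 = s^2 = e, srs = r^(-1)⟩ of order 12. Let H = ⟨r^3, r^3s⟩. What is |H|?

4

|⟨r^3⟩| = 2 and |⟨r^3s⟩| = 2, so |H| is a multiple of lcm(2, 2) = 2 and divides |G| = 12.
Closing under the operation: H = {e, r^3, s, r^3s}, so |H| = 4.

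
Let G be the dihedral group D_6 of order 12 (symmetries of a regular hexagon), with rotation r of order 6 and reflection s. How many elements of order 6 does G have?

2

The elements of order 6 are: r, r^5.
That's 2.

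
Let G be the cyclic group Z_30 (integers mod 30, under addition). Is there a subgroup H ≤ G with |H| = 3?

3 | 30. A subgroup of order 3 is {0, 10, 20}.

Yes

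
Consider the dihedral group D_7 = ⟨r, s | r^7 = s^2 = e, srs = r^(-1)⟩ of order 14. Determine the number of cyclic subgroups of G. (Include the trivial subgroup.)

Each element a generates a cyclic subgroup ⟨a⟩; distinct elements may generate the same one (a cyclic group of order d has φ(d) generators).
Cyclic subgroups by order — order 1: 1; order 2: 7; order 7: 1.
Total: 9.

9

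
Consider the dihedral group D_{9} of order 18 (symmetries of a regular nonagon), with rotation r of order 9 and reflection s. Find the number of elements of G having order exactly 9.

6

The elements of order 9 are: r, r^2, r^4, r^5, r^7, r^8.
That's 6.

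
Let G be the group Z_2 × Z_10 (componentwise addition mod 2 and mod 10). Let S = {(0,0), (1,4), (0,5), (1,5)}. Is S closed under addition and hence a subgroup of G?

No

(1,4) ∈ S but its inverse (1,6) ∉ S, so S is not a subgroup.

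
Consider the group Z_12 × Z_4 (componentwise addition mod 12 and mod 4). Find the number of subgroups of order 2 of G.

|G| = 48 and 2 | 48, so subgroups of order 2 are possible by Lagrange.
The subgroups of order 2 are: {(0,0), (0,2)}; {(0,0), (6,0)}; {(0,0), (6,2)}.
So G has 3 subgroups of order 2.

3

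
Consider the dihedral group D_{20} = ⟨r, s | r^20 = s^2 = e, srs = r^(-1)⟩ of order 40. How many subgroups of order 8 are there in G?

5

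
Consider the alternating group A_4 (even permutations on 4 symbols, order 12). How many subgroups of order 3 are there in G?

4

|G| = 12 and 3 | 12, so subgroups of order 3 are possible by Lagrange.
The subgroups of order 3 are: {e, (1 2 3), (1 3 2)}; {e, (1 2 4), (1 4 2)}; {e, (1 3 4), (1 4 3)}; {e, (2 3 4), (2 4 3)}.
So G has 4 subgroups of order 3.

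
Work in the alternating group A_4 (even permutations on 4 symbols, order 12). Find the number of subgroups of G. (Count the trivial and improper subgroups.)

10

|G| = 12, so by Lagrange every subgroup order divides 12. Divisors: 1, 2, 3, 4, 6, 12.
Subgroups by order — order 1: 1; order 2: 3; order 3: 4; order 4: 1; order 6: 0; order 12: 1.
Total: 1 + 3 + 4 + 1 + 0 + 1 = 10.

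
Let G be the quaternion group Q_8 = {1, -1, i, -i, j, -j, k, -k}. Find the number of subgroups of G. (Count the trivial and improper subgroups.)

6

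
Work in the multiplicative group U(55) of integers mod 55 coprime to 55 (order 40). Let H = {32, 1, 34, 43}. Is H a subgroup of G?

|H| = 4 divides |G| = 40, consistent with Lagrange.
H contains the identity, every element's inverse is in H, and H is closed under ·: it is a subgroup.
In fact H = ⟨32⟩.

Yes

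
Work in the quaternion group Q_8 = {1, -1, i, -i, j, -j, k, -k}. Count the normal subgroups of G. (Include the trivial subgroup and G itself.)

6

G has 6 subgroups. Checking conjugation-invariance by order — order 1: 1/1 normal; order 2: 1/1 normal; order 4: 3/3 normal; order 8: 1/1 normal.
Total normal subgroups: 6.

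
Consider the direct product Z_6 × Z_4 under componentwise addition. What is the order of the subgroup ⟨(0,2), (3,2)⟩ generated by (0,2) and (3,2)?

4

|⟨(0,2)⟩| = 2 and |⟨(3,2)⟩| = 2, so |H| is a multiple of lcm(2, 2) = 2 and divides |G| = 24.
Closing under the operation: H = {(0,0), (0,2), (3,0), (3,2)}, so |H| = 4.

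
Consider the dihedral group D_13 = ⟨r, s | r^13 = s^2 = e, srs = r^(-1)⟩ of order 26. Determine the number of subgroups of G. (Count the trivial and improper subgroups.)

|G| = 26, so by Lagrange every subgroup order divides 26. Divisors: 1, 2, 13, 26.
Subgroups by order — order 1: 1; order 2: 13; order 13: 1; order 26: 1.
Total: 1 + 13 + 1 + 1 = 16.

16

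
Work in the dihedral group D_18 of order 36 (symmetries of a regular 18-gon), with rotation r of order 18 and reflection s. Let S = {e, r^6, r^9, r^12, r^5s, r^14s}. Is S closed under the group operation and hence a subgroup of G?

No

Closure fails: r^9 · r^6 = r^15 ∉ S. So S is not a subgroup.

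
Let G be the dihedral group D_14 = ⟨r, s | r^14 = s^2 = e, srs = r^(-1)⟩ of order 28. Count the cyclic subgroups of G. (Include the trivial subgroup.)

Each element a generates a cyclic subgroup ⟨a⟩; distinct elements may generate the same one (a cyclic group of order d has φ(d) generators).
Cyclic subgroups by order — order 1: 1; order 2: 15; order 7: 1; order 14: 1.
Total: 18.

18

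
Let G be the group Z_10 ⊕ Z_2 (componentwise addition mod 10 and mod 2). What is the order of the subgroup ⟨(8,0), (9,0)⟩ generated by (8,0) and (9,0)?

|⟨(8,0)⟩| = 5 and |⟨(9,0)⟩| = 10, so |H| is a multiple of lcm(5, 10) = 10 and divides |G| = 20.
Closing under the operation: H = {(0,0), (1,0), (2,0), (3,0), (4,0), (5,0), (6,0), (7,0), (8,0), (9,0)}, so |H| = 10.

10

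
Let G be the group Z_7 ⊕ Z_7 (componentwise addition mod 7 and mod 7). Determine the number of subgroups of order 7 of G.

|G| = 49 and 7 | 49, so subgroups of order 7 are possible by Lagrange.
The subgroups of order 7 are: {(0,0), (0,1), (0,2), (0,3), (0,4), (0,5), (0,6)}; {(0,0), (1,0), (2,0), (3,0), (4,0), (5,0), (6,0)}; {(0,0), (1,1), (2,2), (3,3), (4,4), (5,5), (6,6)}; {(0,0), (1,2), (2,4), (3,6), (4,1), (5,3), (6,5)}; … (8 in all).
So G has 8 subgroups of order 7.

8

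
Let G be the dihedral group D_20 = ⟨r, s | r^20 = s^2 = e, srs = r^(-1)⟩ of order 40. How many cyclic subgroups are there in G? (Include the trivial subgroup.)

26

Group the elements of G by the cyclic subgroup they generate; each cyclic subgroup of order d accounts for φ(d) elements.
Cyclic subgroups by order — order 1: 1; order 2: 21; order 4: 1; order 5: 1; order 10: 1; order 20: 1.
Total: 26.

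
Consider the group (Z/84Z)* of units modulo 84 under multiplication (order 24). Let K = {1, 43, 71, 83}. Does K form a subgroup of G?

No

Closure fails: 83 · 43 = 41 ∉ K. So K is not a subgroup.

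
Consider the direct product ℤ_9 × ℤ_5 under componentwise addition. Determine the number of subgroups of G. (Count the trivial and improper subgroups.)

6

|G| = 45, so by Lagrange every subgroup order divides 45. Divisors: 1, 3, 5, 9, 15, 45.
Subgroups by order — order 1: 1; order 3: 1; order 5: 1; order 9: 1; order 15: 1; order 45: 1.
Total: 1 + 1 + 1 + 1 + 1 + 1 = 6.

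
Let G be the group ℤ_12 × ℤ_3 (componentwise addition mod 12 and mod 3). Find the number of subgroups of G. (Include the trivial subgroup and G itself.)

18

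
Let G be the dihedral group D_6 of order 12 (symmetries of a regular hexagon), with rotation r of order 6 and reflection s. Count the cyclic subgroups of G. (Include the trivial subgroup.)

10

Group the elements of G by the cyclic subgroup they generate; each cyclic subgroup of order d accounts for φ(d) elements.
Cyclic subgroups by order — order 1: 1; order 2: 7; order 3: 1; order 6: 1.
Total: 10.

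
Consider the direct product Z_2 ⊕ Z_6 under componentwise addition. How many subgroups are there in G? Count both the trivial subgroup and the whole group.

10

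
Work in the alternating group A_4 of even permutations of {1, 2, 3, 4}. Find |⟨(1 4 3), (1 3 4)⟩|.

3

|⟨(1 4 3)⟩| = 3 and |⟨(1 3 4)⟩| = 3, so |H| is a multiple of lcm(3, 3) = 3 and divides |G| = 12.
Closing under the operation: H = {e, (1 3 4), (1 4 3)}, so |H| = 3.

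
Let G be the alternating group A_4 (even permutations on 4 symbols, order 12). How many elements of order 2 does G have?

3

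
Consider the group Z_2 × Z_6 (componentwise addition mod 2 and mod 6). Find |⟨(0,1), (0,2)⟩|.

|⟨(0,1)⟩| = 6 and |⟨(0,2)⟩| = 3, so |H| is a multiple of lcm(6, 3) = 6 and divides |G| = 12.
Closing under the operation: H = {(0,0), (0,1), (0,2), (0,3), (0,4), (0,5)}, so |H| = 6.

6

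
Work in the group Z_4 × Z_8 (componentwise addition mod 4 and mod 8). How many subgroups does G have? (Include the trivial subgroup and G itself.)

22

|G| = 32, so by Lagrange every subgroup order divides 32. Divisors: 1, 2, 4, 8, 16, 32.
Subgroups by order — order 1: 1; order 2: 3; order 4: 7; order 8: 7; order 16: 3; order 32: 1.
Total: 1 + 3 + 7 + 7 + 3 + 1 = 22.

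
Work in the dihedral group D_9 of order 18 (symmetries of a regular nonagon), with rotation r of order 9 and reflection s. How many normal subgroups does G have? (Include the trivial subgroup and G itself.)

4

G has 16 subgroups. Checking conjugation-invariance by order — order 1: 1/1 normal; order 2: 0/9 normal; order 3: 1/1 normal; order 6: 0/3 normal; order 9: 1/1 normal; order 18: 1/1 normal.
Total normal subgroups: 4.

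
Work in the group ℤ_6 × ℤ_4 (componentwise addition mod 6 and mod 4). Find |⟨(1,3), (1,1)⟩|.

|⟨(1,3)⟩| = 12 and |⟨(1,1)⟩| = 12, so |H| is a multiple of lcm(12, 12) = 12 and divides |G| = 24.
Closing under the operation: H = {(0,0), (0,2), (1,1), (1,3), (2,0), (2,2), (3,1), (3,3), (4,0), (4,2), (5,1), (5,3)}, so |H| = 12.

12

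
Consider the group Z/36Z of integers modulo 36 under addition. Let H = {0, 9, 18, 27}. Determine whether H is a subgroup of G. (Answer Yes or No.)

Yes

|H| = 4 divides |G| = 36, consistent with Lagrange.
H contains the identity, every element's inverse is in H, and H is closed under +: it is a subgroup.
In fact H = ⟨9⟩.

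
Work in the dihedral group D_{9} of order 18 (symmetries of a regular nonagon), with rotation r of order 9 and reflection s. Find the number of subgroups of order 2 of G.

9

|G| = 18 and 2 | 18, so subgroups of order 2 are possible by Lagrange.
The subgroups of order 2 are: {e, r^2s}; {e, r^3s}; {e, r^4s}; {e, r^5s}; … (9 in all).
So G has 9 subgroups of order 2.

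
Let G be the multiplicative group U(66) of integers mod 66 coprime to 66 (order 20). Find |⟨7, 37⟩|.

10

|⟨7⟩| = 10 and |⟨37⟩| = 5, so |H| is a multiple of lcm(10, 5) = 10 and divides |G| = 20.
Closing under the operation: H = {1, 7, 13, 19, 25, 31, 37, 43, 49, 61}, so |H| = 10.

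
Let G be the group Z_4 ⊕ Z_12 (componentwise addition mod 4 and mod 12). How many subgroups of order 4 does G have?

7

|G| = 48 and 4 | 48, so subgroups of order 4 are possible by Lagrange.
The subgroups of order 4 are: {(0,0), (0,3), (0,6), (0,9)}; {(0,0), (0,6), (2,0), (2,6)}; {(0,0), (0,6), (2,3), (2,9)}; {(0,0), (1,0), (2,0), (3,0)}; … (7 in all).
So G has 7 subgroups of order 4.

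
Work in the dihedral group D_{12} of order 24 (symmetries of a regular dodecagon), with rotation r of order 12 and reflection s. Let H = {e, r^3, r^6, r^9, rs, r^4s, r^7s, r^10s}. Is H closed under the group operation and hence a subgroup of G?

Yes

|H| = 8 divides |G| = 24, consistent with Lagrange.
H contains the identity, every element's inverse is in H, and H is closed under ·: it is a subgroup.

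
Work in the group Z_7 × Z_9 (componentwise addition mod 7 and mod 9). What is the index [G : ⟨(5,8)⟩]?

1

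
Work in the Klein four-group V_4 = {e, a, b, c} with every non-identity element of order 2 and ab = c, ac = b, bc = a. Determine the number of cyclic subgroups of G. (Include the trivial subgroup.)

A cyclic subgroup of order d is generated by each of its φ(d) elements of order d, so the cyclic subgroups of order d number (#elements of order d)/φ(d).
Cyclic subgroups by order — order 1: 1; order 2: 3.
Total: 4.

4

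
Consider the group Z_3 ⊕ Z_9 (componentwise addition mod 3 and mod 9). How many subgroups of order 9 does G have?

4

|G| = 27 and 9 | 27, so subgroups of order 9 are possible by Lagrange.
The subgroups of order 9 are: {(0,0), (0,1), (0,2), (0,3), (0,4), (0,5), (0,6), (0,7), (0,8)}; {(0,0), (0,3), (0,6), (1,0), (1,3), (1,6), (2,0), (2,3), (2,6)}; {(0,0), (0,3), (0,6), (1,1), (1,4), (1,7), (2,2), (2,5), (2,8)}; {(0,0), (0,3), (0,6), (1,2), (1,5), (1,8), (2,1), (2,4), (2,7)}.
So G has 4 subgroups of order 9.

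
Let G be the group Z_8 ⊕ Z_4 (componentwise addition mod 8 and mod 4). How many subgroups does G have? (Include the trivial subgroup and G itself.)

|G| = 32, so by Lagrange every subgroup order divides 32. Divisors: 1, 2, 4, 8, 16, 32.
Subgroups by order — order 1: 1; order 2: 3; order 4: 7; order 8: 7; order 16: 3; order 32: 1.
Total: 1 + 3 + 7 + 7 + 3 + 1 = 22.

22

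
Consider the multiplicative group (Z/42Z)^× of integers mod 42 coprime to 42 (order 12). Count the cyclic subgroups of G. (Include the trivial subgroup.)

8

Each element a generates a cyclic subgroup ⟨a⟩; distinct elements may generate the same one (a cyclic group of order d has φ(d) generators).
Cyclic subgroups by order — order 1: 1; order 2: 3; order 3: 1; order 6: 3.
Total: 8.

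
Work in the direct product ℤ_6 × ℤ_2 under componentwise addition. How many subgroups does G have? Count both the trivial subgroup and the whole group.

10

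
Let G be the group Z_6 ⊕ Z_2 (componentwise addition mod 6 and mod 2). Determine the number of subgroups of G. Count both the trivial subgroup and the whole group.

|G| = 12, so by Lagrange every subgroup order divides 12. Divisors: 1, 2, 3, 4, 6, 12.
Subgroups by order — order 1: 1; order 2: 3; order 3: 1; order 4: 1; order 6: 3; order 12: 1.
Total: 1 + 3 + 1 + 1 + 3 + 1 = 10.

10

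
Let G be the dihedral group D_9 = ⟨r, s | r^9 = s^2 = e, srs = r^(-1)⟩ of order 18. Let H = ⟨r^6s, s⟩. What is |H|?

6

|⟨r^6s⟩| = 2 and |⟨s⟩| = 2, so |H| is a multiple of lcm(2, 2) = 2 and divides |G| = 18.
Closing under the operation: H = {e, r^3, r^6, s, r^3s, r^6s}, so |H| = 6.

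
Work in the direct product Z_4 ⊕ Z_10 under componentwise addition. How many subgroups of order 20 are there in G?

|G| = 40 and 20 | 40, so subgroups of order 20 are possible by Lagrange.
The subgroups of order 20 are: {(0,0), (0,1), (0,2), (0,3), (0,4), (0,5), (0,6), (0,7), (0,8), (0,9), (2,0), (2,1), (2,2), (2,3), (2,4), (2,5), (2,6), (2,7), (2,8), (2,9)}; {(0,0), (0,2), (0,4), (0,6), (0,8), (1,0), (1,2), (1,4), (1,6), (1,8), (2,0), (2,2), (2,4), (2,6), (2,8), (3,0), (3,2), (3,4), (3,6), (3,8)}; {(0,0), (0,2), (0,4), (0,6), (0,8), (1,1), (1,3), (1,5), (1,7), (1,9), (2,0), (2,2), (2,4), (2,6), (2,8), (3,1), (3,3), (3,5), (3,7), (3,9)}.
So G has 3 subgroups of order 20.

3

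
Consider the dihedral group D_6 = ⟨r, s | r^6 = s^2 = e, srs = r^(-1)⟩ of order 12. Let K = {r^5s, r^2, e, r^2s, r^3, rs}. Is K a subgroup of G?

r^2 ∈ K but its inverse r^4 ∉ K, so K is not a subgroup.

No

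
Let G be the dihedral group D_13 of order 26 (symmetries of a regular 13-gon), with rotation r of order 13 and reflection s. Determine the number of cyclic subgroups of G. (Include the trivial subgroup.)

15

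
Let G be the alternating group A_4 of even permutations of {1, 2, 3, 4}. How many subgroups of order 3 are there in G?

|G| = 12 and 3 | 12, so subgroups of order 3 are possible by Lagrange.
The subgroups of order 3 are: {e, (1 2 3), (1 3 2)}; {e, (1 2 4), (1 4 2)}; {e, (1 3 4), (1 4 3)}; {e, (2 3 4), (2 4 3)}.
So G has 4 subgroups of order 3.

4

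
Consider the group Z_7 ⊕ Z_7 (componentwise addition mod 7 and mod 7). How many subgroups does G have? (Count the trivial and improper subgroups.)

|G| = 49, so by Lagrange every subgroup order divides 49. Divisors: 1, 7, 49.
Subgroups by order — order 1: 1; order 7: 8; order 49: 1.
Total: 1 + 8 + 1 = 10.

10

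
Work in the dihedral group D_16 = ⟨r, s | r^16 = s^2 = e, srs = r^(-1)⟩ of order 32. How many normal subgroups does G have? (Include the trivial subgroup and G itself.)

G has 36 subgroups. Checking conjugation-invariance by order — order 1: 1/1 normal; order 2: 1/17 normal; order 4: 1/9 normal; order 8: 1/5 normal; order 16: 3/3 normal; order 32: 1/1 normal.
Total normal subgroups: 8.

8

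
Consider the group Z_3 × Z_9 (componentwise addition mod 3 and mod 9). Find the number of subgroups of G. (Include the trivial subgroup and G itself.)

10

|G| = 27, so by Lagrange every subgroup order divides 27. Divisors: 1, 3, 9, 27.
Subgroups by order — order 1: 1; order 3: 4; order 9: 4; order 27: 1.
Total: 1 + 4 + 4 + 1 = 10.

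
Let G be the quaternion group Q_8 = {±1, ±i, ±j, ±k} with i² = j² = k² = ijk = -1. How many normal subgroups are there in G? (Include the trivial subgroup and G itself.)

6

G has 6 subgroups. Checking conjugation-invariance by order — order 1: 1/1 normal; order 2: 1/1 normal; order 4: 3/3 normal; order 8: 1/1 normal.
Total normal subgroups: 6.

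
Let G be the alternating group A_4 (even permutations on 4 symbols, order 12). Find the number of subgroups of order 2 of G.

|G| = 12 and 2 | 12, so subgroups of order 2 are possible by Lagrange.
The subgroups of order 2 are: {e, (1 2)(3 4)}; {e, (1 3)(2 4)}; {e, (1 4)(2 3)}.
So G has 3 subgroups of order 2.

3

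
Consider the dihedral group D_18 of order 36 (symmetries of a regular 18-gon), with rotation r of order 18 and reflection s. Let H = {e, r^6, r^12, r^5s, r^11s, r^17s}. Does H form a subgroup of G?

|H| = 6 divides |G| = 36, consistent with Lagrange.
H contains the identity, every element's inverse is in H, and H is closed under ·: it is a subgroup.

Yes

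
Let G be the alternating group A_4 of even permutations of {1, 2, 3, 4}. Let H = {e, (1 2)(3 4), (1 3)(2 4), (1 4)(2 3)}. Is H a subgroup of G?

|H| = 4 divides |G| = 12, consistent with Lagrange.
H contains the identity, every element's inverse is in H, and H is closed under ∘: it is a subgroup.

Yes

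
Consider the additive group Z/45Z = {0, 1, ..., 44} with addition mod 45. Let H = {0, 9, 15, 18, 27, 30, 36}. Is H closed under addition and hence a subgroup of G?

|H| = 7 does not divide |G| = 45, so by Lagrange H is not a subgroup.

No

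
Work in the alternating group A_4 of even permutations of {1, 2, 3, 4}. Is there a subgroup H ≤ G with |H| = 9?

No

9 does not divide |G| = 12, so by Lagrange no subgroup of order 9 exists.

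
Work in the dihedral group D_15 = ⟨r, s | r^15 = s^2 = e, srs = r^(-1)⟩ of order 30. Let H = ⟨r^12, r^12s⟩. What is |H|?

10

|⟨r^12⟩| = 5 and |⟨r^12s⟩| = 2, so |H| is a multiple of lcm(5, 2) = 10 and divides |G| = 30.
Closing under the operation: H = {e, r^3, r^6, r^9, r^12, s, r^3s, r^6s, r^9s, r^12s}, so |H| = 10.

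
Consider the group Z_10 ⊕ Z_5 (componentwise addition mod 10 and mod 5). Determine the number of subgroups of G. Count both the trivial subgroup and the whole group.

16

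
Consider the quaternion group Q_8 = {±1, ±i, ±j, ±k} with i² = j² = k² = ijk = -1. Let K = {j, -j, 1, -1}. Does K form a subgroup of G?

|K| = 4 divides |G| = 8, consistent with Lagrange.
K contains the identity, every element's inverse is in K, and K is closed under ·: it is a subgroup.
In fact K = ⟨j⟩.

Yes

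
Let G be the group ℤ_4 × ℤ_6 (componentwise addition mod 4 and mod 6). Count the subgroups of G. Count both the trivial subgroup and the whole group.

|G| = 24, so by Lagrange every subgroup order divides 24. Divisors: 1, 2, 3, 4, 6, 8, 12, 24.
Subgroups by order — order 1: 1; order 2: 3; order 3: 1; order 4: 3; order 6: 3; order 8: 1; order 12: 3; order 24: 1.
Total: 1 + 3 + 1 + 3 + 3 + 1 + 3 + 1 = 16.

16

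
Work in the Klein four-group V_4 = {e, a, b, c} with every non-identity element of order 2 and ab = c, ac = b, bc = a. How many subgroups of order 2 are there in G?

|G| = 4 and 2 | 4, so subgroups of order 2 are possible by Lagrange.
The subgroups of order 2 are: {e, a}; {e, b}; {e, c}.
So G has 3 subgroups of order 2.

3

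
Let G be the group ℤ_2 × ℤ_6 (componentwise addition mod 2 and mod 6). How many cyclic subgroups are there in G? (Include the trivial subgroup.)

8

Each element a generates a cyclic subgroup ⟨a⟩; distinct elements may generate the same one (a cyclic group of order d has φ(d) generators).
Cyclic subgroups by order — order 1: 1; order 2: 3; order 3: 1; order 6: 3.
Total: 8.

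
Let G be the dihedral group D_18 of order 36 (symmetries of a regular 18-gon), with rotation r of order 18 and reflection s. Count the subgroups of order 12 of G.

|G| = 36 and 12 | 36, so subgroups of order 12 are possible by Lagrange.
The subgroups of order 12 are: {e, r^3, r^6, r^9, r^12, r^15, rs, r^4s, r^7s, r^10s, r^13s, r^16s}; {e, r^3, r^6, r^9, r^12, r^15, r^2s, r^5s, r^8s, r^11s, r^14s, r^17s}; {e, r^3, r^6, r^9, r^12, r^15, s, r^3s, r^6s, r^9s, r^12s, r^15s}.
So G has 3 subgroups of order 12.

3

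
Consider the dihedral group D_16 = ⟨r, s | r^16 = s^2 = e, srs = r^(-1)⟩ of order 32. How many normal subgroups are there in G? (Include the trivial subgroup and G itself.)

G has 36 subgroups. Checking conjugation-invariance by order — order 1: 1/1 normal; order 2: 1/17 normal; order 4: 1/9 normal; order 8: 1/5 normal; order 16: 3/3 normal; order 32: 1/1 normal.
Total normal subgroups: 8.

8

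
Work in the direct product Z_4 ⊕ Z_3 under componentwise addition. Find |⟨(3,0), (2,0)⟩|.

4

|⟨(3,0)⟩| = 4 and |⟨(2,0)⟩| = 2, so |H| is a multiple of lcm(4, 2) = 4 and divides |G| = 12.
Closing under the operation: H = {(0,0), (1,0), (2,0), (3,0)}, so |H| = 4.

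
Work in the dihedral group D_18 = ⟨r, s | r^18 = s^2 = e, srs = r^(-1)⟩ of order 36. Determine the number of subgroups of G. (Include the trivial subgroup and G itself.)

45

|G| = 36, so by Lagrange every subgroup order divides 36. Divisors: 1, 2, 3, 4, 6, 9, 12, 18, 36.
Subgroups by order — order 1: 1; order 2: 19; order 3: 1; order 4: 9; order 6: 7; order 9: 1; order 12: 3; order 18: 3; order 36: 1.
Total: 1 + 19 + 1 + 9 + 7 + 1 + 3 + 3 + 1 = 45.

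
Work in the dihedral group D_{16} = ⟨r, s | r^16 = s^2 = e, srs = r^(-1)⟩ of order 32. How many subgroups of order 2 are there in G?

17

|G| = 32 and 2 | 32, so subgroups of order 2 are possible by Lagrange.
The subgroups of order 2 are: {e, r^10s}; {e, r^11s}; {e, r^12s}; {e, r^13s}; … (17 in all).
So G has 17 subgroups of order 2.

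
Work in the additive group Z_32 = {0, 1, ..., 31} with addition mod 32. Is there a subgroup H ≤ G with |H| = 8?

Yes

8 | 32. A subgroup of order 8 is {0, 4, 8, 12, 16, 20, 24, 28}.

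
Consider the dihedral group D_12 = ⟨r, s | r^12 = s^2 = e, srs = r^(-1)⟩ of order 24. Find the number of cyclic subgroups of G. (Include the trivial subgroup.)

18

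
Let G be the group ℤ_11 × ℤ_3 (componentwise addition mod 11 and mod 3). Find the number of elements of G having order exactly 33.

An element (a,b) has order lcm(ord(a), ord(b)); count pairs with lcm equal to 33.
Enumerating gives 20 such elements.

20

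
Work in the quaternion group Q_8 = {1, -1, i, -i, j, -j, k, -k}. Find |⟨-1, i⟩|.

|⟨-1⟩| = 2 and |⟨i⟩| = 4, so |H| is a multiple of lcm(2, 4) = 4 and divides |G| = 8.
Closing under the operation: H = {1, -1, i, -i}, so |H| = 4.

4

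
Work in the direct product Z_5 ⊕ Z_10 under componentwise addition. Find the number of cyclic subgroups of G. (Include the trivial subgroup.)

14

Group the elements of G by the cyclic subgroup they generate; each cyclic subgroup of order d accounts for φ(d) elements.
Cyclic subgroups by order — order 1: 1; order 2: 1; order 5: 6; order 10: 6.
Total: 14.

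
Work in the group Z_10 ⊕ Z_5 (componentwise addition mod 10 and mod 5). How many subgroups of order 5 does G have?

|G| = 50 and 5 | 50, so subgroups of order 5 are possible by Lagrange.
The subgroups of order 5 are: {(0,0), (0,1), (0,2), (0,3), (0,4)}; {(0,0), (2,0), (4,0), (6,0), (8,0)}; {(0,0), (2,1), (4,2), (6,3), (8,4)}; {(0,0), (2,2), (4,4), (6,1), (8,3)}; … (6 in all).
So G has 6 subgroups of order 5.

6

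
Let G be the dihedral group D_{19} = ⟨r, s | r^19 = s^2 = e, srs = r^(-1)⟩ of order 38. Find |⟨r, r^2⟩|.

|⟨r⟩| = 19 and |⟨r^2⟩| = 19, so |H| is a multiple of lcm(19, 19) = 19 and divides |G| = 38.
Closing under the operation: H = {e, r, r^2, r^3, r^4, r^5, r^6, r^7, r^8, r^9, r^10, r^11, r^12, r^13, r^14, r^15, r^16, r^17, r^18}, so |H| = 19.

19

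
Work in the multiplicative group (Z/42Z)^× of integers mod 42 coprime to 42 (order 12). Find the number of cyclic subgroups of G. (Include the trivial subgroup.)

8

A cyclic subgroup of order d is generated by each of its φ(d) elements of order d, so the cyclic subgroups of order d number (#elements of order d)/φ(d).
Cyclic subgroups by order — order 1: 1; order 2: 3; order 3: 1; order 6: 3.
Total: 8.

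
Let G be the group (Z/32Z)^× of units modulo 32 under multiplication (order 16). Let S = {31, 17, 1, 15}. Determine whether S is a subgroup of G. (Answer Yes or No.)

Yes

|S| = 4 divides |G| = 16, consistent with Lagrange.
S contains the identity, every element's inverse is in S, and S is closed under ·: it is a subgroup.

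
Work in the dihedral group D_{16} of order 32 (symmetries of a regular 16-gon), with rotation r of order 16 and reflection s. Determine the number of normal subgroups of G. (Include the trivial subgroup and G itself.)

8

G has 36 subgroups. Checking conjugation-invariance by order — order 1: 1/1 normal; order 2: 1/17 normal; order 4: 1/9 normal; order 8: 1/5 normal; order 16: 3/3 normal; order 32: 1/1 normal.
Total normal subgroups: 8.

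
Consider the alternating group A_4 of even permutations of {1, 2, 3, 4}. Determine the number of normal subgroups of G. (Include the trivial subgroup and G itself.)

3

G has 10 subgroups. Checking conjugation-invariance by order — order 1: 1/1 normal; order 2: 0/3 normal; order 3: 0/4 normal; order 4: 1/1 normal; order 12: 1/1 normal.
Total normal subgroups: 3.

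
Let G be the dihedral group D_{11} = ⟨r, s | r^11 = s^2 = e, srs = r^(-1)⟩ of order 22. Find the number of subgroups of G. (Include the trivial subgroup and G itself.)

|G| = 22, so by Lagrange every subgroup order divides 22. Divisors: 1, 2, 11, 22.
Subgroups by order — order 1: 1; order 2: 11; order 11: 1; order 22: 1.
Total: 1 + 11 + 1 + 1 = 14.

14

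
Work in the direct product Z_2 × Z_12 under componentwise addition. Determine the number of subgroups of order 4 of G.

3

|G| = 24 and 4 | 24, so subgroups of order 4 are possible by Lagrange.
The subgroups of order 4 are: {(0,0), (0,3), (0,6), (0,9)}; {(0,0), (0,6), (1,0), (1,6)}; {(0,0), (0,6), (1,3), (1,9)}.
So G has 3 subgroups of order 4.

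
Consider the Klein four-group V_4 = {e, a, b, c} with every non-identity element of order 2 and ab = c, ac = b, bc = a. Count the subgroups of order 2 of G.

|G| = 4 and 2 | 4, so subgroups of order 2 are possible by Lagrange.
The subgroups of order 2 are: {e, a}; {e, b}; {e, c}.
So G has 3 subgroups of order 2.

3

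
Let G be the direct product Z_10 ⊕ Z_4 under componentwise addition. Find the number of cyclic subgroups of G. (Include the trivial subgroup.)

Group the elements of G by the cyclic subgroup they generate; each cyclic subgroup of order d accounts for φ(d) elements.
Cyclic subgroups by order — order 1: 1; order 2: 3; order 4: 2; order 5: 1; order 10: 3; order 20: 2.
Total: 12.

12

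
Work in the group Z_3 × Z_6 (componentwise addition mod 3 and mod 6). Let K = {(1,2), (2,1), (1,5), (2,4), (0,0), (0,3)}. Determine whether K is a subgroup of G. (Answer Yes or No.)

Yes

|K| = 6 divides |G| = 18, consistent with Lagrange.
K contains the identity, every element's inverse is in K, and K is closed under +: it is a subgroup.
In fact K = ⟨(2,1)⟩.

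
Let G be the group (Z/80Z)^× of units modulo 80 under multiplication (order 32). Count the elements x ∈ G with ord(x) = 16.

No element of G has order 16 (even though 16 | 32).

0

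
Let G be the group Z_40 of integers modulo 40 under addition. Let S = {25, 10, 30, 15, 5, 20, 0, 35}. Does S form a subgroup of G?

Yes

|S| = 8 divides |G| = 40, consistent with Lagrange.
S contains the identity, every element's inverse is in S, and S is closed under +: it is a subgroup.
In fact S = ⟨35⟩.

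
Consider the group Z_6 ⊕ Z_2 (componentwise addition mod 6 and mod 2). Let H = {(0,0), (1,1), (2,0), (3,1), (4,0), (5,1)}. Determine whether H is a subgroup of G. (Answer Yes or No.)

|H| = 6 divides |G| = 12, consistent with Lagrange.
H contains the identity, every element's inverse is in H, and H is closed under +: it is a subgroup.
In fact H = ⟨(1,1)⟩.

Yes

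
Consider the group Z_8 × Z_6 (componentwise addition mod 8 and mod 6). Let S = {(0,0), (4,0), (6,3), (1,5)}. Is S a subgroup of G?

(1,5) ∈ S but its inverse (7,1) ∉ S, so S is not a subgroup.

No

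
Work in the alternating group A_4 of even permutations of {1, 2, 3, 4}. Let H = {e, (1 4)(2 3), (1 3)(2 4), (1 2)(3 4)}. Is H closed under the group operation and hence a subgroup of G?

|H| = 4 divides |G| = 12, consistent with Lagrange.
H contains the identity, every element's inverse is in H, and H is closed under ∘: it is a subgroup.

Yes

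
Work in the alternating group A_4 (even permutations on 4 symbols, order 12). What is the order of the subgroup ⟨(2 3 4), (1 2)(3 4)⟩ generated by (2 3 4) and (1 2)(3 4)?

12

|⟨(2 3 4)⟩| = 3 and |⟨(1 2)(3 4)⟩| = 2, so |H| is a multiple of lcm(3, 2) = 6 and divides |G| = 12.
Closing {(2 3 4), (1 2)(3 4)} under the group operation gives all of G, so |H| = 12.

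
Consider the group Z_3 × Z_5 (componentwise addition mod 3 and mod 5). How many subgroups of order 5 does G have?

|G| = 15 and 5 | 15, so subgroups of order 5 are possible by Lagrange.
The subgroups of order 5 are: {(0,0), (0,1), (0,2), (0,3), (0,4)}.
So G has 1 subgroup of order 5.

1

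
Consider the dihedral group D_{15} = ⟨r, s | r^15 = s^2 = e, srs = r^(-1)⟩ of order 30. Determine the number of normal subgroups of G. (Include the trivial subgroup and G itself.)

5

G has 28 subgroups. Checking conjugation-invariance by order — order 1: 1/1 normal; order 2: 0/15 normal; order 3: 1/1 normal; order 5: 1/1 normal; order 6: 0/5 normal; order 10: 0/3 normal; order 15: 1/1 normal; order 30: 1/1 normal.
Total normal subgroups: 5.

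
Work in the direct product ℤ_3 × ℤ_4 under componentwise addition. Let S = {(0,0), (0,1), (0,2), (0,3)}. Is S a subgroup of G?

Yes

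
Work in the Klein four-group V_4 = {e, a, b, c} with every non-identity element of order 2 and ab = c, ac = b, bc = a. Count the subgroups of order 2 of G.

|G| = 4 and 2 | 4, so subgroups of order 2 are possible by Lagrange.
The subgroups of order 2 are: {e, a}; {e, b}; {e, c}.
So G has 3 subgroups of order 2.

3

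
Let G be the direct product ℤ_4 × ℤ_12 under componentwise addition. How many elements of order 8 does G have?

An element (a,b) has order lcm(ord(a), ord(b)); count pairs with lcm equal to 8.
Enumerating gives 0 such elements.

0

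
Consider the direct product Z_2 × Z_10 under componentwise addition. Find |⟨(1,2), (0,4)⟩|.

10

|⟨(1,2)⟩| = 10 and |⟨(0,4)⟩| = 5, so |H| is a multiple of lcm(10, 5) = 10 and divides |G| = 20.
Closing under the operation: H = {(0,0), (0,2), (0,4), (0,6), (0,8), (1,0), (1,2), (1,4), (1,6), (1,8)}, so |H| = 10.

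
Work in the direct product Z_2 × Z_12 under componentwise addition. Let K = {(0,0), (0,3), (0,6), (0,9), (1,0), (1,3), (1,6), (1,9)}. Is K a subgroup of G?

Yes

|K| = 8 divides |G| = 24, consistent with Lagrange.
K contains the identity, every element's inverse is in K, and K is closed under +: it is a subgroup.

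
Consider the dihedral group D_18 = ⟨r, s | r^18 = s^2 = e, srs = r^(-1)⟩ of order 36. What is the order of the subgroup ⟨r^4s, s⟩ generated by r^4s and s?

18

|⟨r^4s⟩| = 2 and |⟨s⟩| = 2, so |H| is a multiple of lcm(2, 2) = 2 and divides |G| = 36.
Closing under the operation: H = {e, r^2, r^4, r^6, r^8, r^10, r^12, r^14, r^16, s, r^2s, r^4s, r^6s, r^8s, r^10s, r^12s, r^14s, r^16s}, so |H| = 18.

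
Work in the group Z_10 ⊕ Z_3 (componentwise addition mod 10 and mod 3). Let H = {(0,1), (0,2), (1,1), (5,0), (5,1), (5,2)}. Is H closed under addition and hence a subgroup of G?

No

The identity (0,0) ∉ H, so H is not a subgroup.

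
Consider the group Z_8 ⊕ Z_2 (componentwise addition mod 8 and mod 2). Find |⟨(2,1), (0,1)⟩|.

8

|⟨(2,1)⟩| = 4 and |⟨(0,1)⟩| = 2, so |H| is a multiple of lcm(4, 2) = 4 and divides |G| = 16.
Closing under the operation: H = {(0,0), (0,1), (2,0), (2,1), (4,0), (4,1), (6,0), (6,1)}, so |H| = 8.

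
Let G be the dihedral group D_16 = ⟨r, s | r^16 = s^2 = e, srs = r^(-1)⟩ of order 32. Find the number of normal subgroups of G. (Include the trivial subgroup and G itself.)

8

G has 36 subgroups. Checking conjugation-invariance by order — order 1: 1/1 normal; order 2: 1/17 normal; order 4: 1/9 normal; order 8: 1/5 normal; order 16: 3/3 normal; order 32: 1/1 normal.
Total normal subgroups: 8.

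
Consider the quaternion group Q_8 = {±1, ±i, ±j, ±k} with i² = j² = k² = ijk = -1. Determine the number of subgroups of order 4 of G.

|G| = 8 and 4 | 8, so subgroups of order 4 are possible by Lagrange.
The subgroups of order 4 are: {1, -1, i, -i}; {1, -1, j, -j}; {1, -1, k, -k}.
So G has 3 subgroups of order 4.

3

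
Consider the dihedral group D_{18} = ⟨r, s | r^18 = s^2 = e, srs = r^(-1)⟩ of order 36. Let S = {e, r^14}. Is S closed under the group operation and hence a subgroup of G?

No

r^14 ∈ S but its inverse r^4 ∉ S, so S is not a subgroup.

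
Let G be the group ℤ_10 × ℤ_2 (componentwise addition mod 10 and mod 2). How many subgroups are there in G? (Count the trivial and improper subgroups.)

|G| = 20, so by Lagrange every subgroup order divides 20. Divisors: 1, 2, 4, 5, 10, 20.
Subgroups by order — order 1: 1; order 2: 3; order 4: 1; order 5: 1; order 10: 3; order 20: 1.
Total: 1 + 3 + 1 + 1 + 3 + 1 = 10.

10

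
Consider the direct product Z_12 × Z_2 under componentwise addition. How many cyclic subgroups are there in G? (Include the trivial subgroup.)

12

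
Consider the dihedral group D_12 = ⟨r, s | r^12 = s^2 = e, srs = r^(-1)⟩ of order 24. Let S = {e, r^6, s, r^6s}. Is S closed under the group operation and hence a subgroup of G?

|S| = 4 divides |G| = 24, consistent with Lagrange.
S contains the identity, every element's inverse is in S, and S is closed under ·: it is a subgroup.

Yes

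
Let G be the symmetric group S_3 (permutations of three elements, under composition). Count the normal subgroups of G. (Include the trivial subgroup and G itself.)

3

G has 6 subgroups. Checking conjugation-invariance by order — order 1: 1/1 normal; order 2: 0/3 normal; order 3: 1/1 normal; order 6: 1/1 normal.
Total normal subgroups: 3.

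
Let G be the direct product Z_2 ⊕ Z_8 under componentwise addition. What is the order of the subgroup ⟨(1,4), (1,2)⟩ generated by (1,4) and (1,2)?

8

|⟨(1,4)⟩| = 2 and |⟨(1,2)⟩| = 4, so |H| is a multiple of lcm(2, 4) = 4 and divides |G| = 16.
Closing under the operation: H = {(0,0), (0,2), (0,4), (0,6), (1,0), (1,2), (1,4), (1,6)}, so |H| = 8.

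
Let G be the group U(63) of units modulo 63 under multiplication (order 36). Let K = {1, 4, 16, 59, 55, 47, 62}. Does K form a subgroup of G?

|K| = 7 does not divide |G| = 36, so by Lagrange K is not a subgroup.

No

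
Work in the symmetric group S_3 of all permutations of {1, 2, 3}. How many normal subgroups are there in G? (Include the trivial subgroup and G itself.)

3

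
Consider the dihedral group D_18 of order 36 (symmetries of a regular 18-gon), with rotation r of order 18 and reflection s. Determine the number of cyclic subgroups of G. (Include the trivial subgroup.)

24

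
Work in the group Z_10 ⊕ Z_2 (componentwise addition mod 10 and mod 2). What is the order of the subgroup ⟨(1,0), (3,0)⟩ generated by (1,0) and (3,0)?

|⟨(1,0)⟩| = 10 and |⟨(3,0)⟩| = 10, so |H| is a multiple of lcm(10, 10) = 10 and divides |G| = 20.
Closing under the operation: H = {(0,0), (1,0), (2,0), (3,0), (4,0), (5,0), (6,0), (7,0), (8,0), (9,0)}, so |H| = 10.

10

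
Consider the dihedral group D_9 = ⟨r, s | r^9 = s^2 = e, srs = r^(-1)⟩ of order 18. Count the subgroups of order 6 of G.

|G| = 18 and 6 | 18, so subgroups of order 6 are possible by Lagrange.
The subgroups of order 6 are: {e, r^3, r^6, r^2s, r^5s, r^8s}; {e, r^3, r^6, s, r^3s, r^6s}; {e, r^3, r^6, rs, r^4s, r^7s}.
So G has 3 subgroups of order 6.

3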